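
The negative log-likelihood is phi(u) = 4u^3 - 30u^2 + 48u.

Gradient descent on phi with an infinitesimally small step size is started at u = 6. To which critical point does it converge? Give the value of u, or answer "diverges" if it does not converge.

4

phi'(u) = 12(u - 4)(u - 1), so phi'(6) = 120.
Gradient descent moves in the -phi' direction, i.e. u is decreasing.
The nearest critical point in that direction is u = 4, where phi'' = 36 > 0 (a local minimum). The iterate converges there.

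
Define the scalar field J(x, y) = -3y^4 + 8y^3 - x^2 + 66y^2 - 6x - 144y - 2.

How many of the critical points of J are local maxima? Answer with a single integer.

2

J separates as a function of x plus a function of y, so ∇J=0 decouples.
∂J/∂x = -2(x + 3) = 0 at x ∈ {-3}; ∂J/∂y = -12(y - 4)(y - 1)(y + 3) = 0 at y ∈ {-3, 1, 4}.
The Hessian is diagonal: diag(J_xx, J_yy). Second derivatives: J_xx(-3)=-2; J_yy(-3)=-336, J_yy(1)=144, J_yy(4)=-252.
Local maxima occur where both diagonal entries negative: (-3, -3), (-3, 4). Count: 2.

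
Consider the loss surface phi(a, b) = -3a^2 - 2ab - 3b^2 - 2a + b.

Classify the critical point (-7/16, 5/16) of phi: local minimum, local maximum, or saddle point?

The Hessian of phi is constant: H = [[-6, -2], [-2, -6]].
det(H) = (-6)·(-6) − (-2)² = 32.
det(H) > 0 and tr(H) = -12 < 0, so H is negative definite and the point is a local maximum.

local maximum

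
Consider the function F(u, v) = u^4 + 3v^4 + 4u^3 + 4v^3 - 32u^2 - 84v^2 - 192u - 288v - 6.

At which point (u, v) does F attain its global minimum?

F(u,v) separates as P(u) + Q(v) − 6, so its minimum is min P + min Q − 6.
P'(u) = 4(u - 4)(u + 3)(u + 4) vanishes at u ∈ {-4, -3, 4}; Q'(v) = 12(v - 4)(v + 2)(v + 3) vanishes at v ∈ {-3, -2, 4}.
Local minima of P (where P''>0): P(-4)=256, P(4)=-768. Local minima of Q: Q(-3)=243, Q(4)=-1472.
So the global minimum of F is P(4) + Q(4) − 6 = -768 − 1472 − 6 = -2246, attained at (4, 4).

(4, 4)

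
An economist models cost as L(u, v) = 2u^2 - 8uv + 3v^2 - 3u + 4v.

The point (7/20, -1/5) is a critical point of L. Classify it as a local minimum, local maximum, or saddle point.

The Hessian of L is constant: H = [[4, -8], [-8, 6]].
det(H) = 4·6 − (-8)² = -40.
Since det(H) < 0, H is indefinite and the critical point is a saddle point.

saddle point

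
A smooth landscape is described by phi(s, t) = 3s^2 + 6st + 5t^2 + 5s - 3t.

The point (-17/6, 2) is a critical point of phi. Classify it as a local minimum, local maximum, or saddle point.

The Hessian of phi is constant: H = [[6, 6], [6, 10]].
det(H) = 6·10 − 6² = 24.
det(H) > 0 and tr(H) = 16 > 0, so H is positive definite and the point is a local minimum.

local minimum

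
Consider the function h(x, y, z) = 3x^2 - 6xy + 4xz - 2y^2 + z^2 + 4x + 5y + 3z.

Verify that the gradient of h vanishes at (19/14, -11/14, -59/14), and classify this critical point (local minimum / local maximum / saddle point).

∇h = (6x - 6y + 4z + 4, -6x - 4y + 5, 4x + 2z + 3); substituting (19/14, -11/14, -59/14) gives ∇h = (0, 0, 0), so (19/14, -11/14, -59/14) is indeed a critical point.
The Hessian is constant: H = [[6, -6, 4], [-6, -4, 0], [4, 0, 2]].
Leading principal minors: Δ₁ = 6, Δ₂ = -60, Δ₃ = -56.
The minors fit neither the all-positive nor the alternating-sign pattern, so H is indefinite: a saddle point.

saddle point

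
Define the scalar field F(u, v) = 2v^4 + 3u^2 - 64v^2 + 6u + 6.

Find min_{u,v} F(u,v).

F(u,v) separates as P(u) + Q(v) + 6, so its minimum is min P + min Q + 6.
P'(u) = 6u + 6 vanishes at u ∈ {-1}; Q'(v) = 8v(v - 4)(v + 4) vanishes at v ∈ {-4, 0, 4}.
Local minima of P (where P''>0): P(-1)=-3. Local minima of Q: Q(-4)=-512, Q(4)=-512.
So the global minimum of F is P(-1) + Q(-4) + 6 = -3 − 512 + 6 = -509, attained at (-1, -4).

-509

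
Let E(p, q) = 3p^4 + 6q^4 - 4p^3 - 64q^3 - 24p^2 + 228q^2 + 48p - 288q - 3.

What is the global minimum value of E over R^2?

E(p,q) separates as A(p) + B(q) − 3, so its minimum is min A + min B − 3.
A'(p) = 12(p - 2)(p - 1)(p + 2) vanishes at p ∈ {-2, 1, 2}; B'(q) = 24(q - 4)(q - 3)(q - 1) vanishes at q ∈ {1, 3, 4}.
Local minima of A (where A''>0): A(-2)=-112, A(2)=16. Local minima of B: B(1)=-118, B(4)=-64.
So the global minimum of E is A(-2) + B(1) − 3 = -112 − 118 − 3 = -233, attained at (-2, 1).

-233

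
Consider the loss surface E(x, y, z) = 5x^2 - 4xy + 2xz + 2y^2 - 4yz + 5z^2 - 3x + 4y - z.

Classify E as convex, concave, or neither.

convex

E is quadratic, so its Hessian is the constant matrix H = [[10, -4, 2], [-4, 4, -4], [2, -4, 10]].
Leading principal minors: 10, 24, 128.
All positive ⇒ H ≻ 0 ⇒ convex.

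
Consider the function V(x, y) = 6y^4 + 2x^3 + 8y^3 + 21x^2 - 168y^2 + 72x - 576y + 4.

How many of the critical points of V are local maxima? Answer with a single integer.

V separates as a function of x plus a function of y, so ∇V=0 decouples.
∂V/∂x = 6(x + 3)(x + 4) = 0 at x ∈ {-4, -3}; ∂V/∂y = 24(y - 4)(y + 2)(y + 3) = 0 at y ∈ {-3, -2, 4}.
The Hessian is diagonal: diag(V_xx, V_yy). Second derivatives: V_xx(-4)=-6, V_xx(-3)=6; V_yy(-3)=168, V_yy(-2)=-144, V_yy(4)=1008.
Local maxima occur where both diagonal entries negative: (-4, -2). Count: 1.

1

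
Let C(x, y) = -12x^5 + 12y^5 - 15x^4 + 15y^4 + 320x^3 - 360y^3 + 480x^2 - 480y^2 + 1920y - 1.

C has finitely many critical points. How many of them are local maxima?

C separates as a function of x plus a function of y, so ∇C=0 decouples.
∂C/∂x = -60x(x - 4)(x + 1)(x + 4) = 0 at x ∈ {-4, -1, 0, 4}; ∂C/∂y = 60(y - 4)(y - 1)(y + 2)(y + 4) = 0 at y ∈ {-4, -2, 1, 4}.
The Hessian is diagonal: diag(C_xx, C_yy). Second derivatives: C_xx(-4)=5760, C_xx(-1)=-900, C_xx(0)=960, C_xx(4)=-9600; C_yy(-4)=-4800, C_yy(-2)=2160, C_yy(1)=-2700, C_yy(4)=8640.
Local maxima occur where both diagonal entries negative: (-1, -4), (-1, 1), (4, -4), (4, 1). Count: 4.

4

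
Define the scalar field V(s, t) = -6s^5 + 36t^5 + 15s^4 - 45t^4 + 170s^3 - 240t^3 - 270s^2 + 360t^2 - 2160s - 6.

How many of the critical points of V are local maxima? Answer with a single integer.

V separates as a function of s plus a function of t, so ∇V=0 decouples.
∂V/∂s = -30(s - 4)(s - 3)(s + 2)(s + 3) = 0 at s ∈ {-3, -2, 3, 4}; ∂V/∂t = 180t(t - 2)(t - 1)(t + 2) = 0 at t ∈ {-2, 0, 1, 2}.
The Hessian is diagonal: diag(V_ss, V_tt). Second derivatives: V_ss(-3)=1260, V_ss(-2)=-900, V_ss(3)=900, V_ss(4)=-1260; V_tt(-2)=-4320, V_tt(0)=720, V_tt(1)=-540, V_tt(2)=1440.
Local maxima occur where both diagonal entries negative: (-2, -2), (-2, 1), (4, -2), (4, 1). Count: 4.

4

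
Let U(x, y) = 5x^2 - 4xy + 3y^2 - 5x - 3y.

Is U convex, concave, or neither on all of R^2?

convex

U is quadratic, so its Hessian is the constant matrix H = [[10, -4], [-4, 6]].
det(H) = 44, tr(H) = 16.
det(H) > 0 and tr(H) > 0, so H is positive definite everywhere: convex.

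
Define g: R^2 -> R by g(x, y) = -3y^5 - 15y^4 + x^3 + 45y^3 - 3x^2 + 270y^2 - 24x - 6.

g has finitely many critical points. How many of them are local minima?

g separates as a function of x plus a function of y, so ∇g=0 decouples.
∂g/∂x = 3(x - 4)(x + 2) = 0 at x ∈ {-2, 4}; ∂g/∂y = -15y(y - 3)(y + 3)(y + 4) = 0 at y ∈ {-4, -3, 0, 3}.
The Hessian is diagonal: diag(g_xx, g_yy). Second derivatives: g_xx(-2)=-18, g_xx(4)=18; g_yy(-4)=420, g_yy(-3)=-270, g_yy(0)=540, g_yy(3)=-1890.
Local minima occur where both diagonal entries positive: (4, -4), (4, 0). Count: 2.

2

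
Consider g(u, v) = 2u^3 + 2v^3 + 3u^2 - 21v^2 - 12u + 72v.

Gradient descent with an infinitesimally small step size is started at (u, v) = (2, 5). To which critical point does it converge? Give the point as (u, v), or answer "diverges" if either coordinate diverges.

(1, 4)

g is separable, so gradient descent decouples: u follows -∂g/∂u, v follows -∂g/∂v.
∂g/∂u = 6(u - 1)(u + 2); at u=2 this is 24, so u decreases.
∂g/∂v = 6(v - 4)(v - 3); at v=5 this is 12, so v decreases.
u converges to its nearest critical value 1 (a local min of the u-part); v converges to 4. The iterate converges to (1, 4).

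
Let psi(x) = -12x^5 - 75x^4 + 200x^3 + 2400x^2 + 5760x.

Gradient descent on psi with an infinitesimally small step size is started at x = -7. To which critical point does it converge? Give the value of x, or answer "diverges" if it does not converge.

-4

psi'(x) = -60(x - 4)(x + 2)(x + 3)(x + 4), so psi'(-7) = -39600.
Gradient descent moves in the -psi' direction, i.e. x is increasing.
The nearest critical point in that direction is x = -4, where psi'' = 960 > 0 (a local minimum). The iterate converges there.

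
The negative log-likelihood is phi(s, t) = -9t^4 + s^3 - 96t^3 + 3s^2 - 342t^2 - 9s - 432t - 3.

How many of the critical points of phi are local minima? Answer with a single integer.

1

phi separates as a function of s plus a function of t, so ∇phi=0 decouples.
∂phi/∂s = 3(s - 1)(s + 3) = 0 at s ∈ {-3, 1}; ∂phi/∂t = -36(t + 1)(t + 3)(t + 4) = 0 at t ∈ {-4, -3, -1}.
The Hessian is diagonal: diag(phi_ss, phi_tt). Second derivatives: phi_ss(-3)=-12, phi_ss(1)=12; phi_tt(-4)=-108, phi_tt(-3)=72, phi_tt(-1)=-216.
Local minima occur where both diagonal entries positive: (1, -3). Count: 1.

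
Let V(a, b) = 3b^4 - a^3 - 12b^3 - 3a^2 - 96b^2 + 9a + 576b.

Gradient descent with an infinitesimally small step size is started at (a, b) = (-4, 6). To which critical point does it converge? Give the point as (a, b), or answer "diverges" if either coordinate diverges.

(-3, 4)

V is separable, so gradient descent decouples: a follows -∂V/∂a, b follows -∂V/∂b.
∂V/∂a = -3(a - 1)(a + 3); at a=-4 this is -15, so a increases.
∂V/∂b = 12(b - 4)(b - 3)(b + 4); at b=6 this is 720, so b decreases.
a converges to its nearest critical value -3 (a local min of the a-part); b converges to 4. The iterate converges to (-3, 4).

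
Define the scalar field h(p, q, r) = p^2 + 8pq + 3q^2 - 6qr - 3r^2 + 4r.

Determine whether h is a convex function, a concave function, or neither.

neither

h is quadratic, so its Hessian is the constant matrix H = [[2, 8, 0], [8, 6, -6], [0, -6, -6]].
Leading principal minors: 2, -52, 240.
Neither pattern holds ⇒ H is indefinite ⇒ neither convex nor concave.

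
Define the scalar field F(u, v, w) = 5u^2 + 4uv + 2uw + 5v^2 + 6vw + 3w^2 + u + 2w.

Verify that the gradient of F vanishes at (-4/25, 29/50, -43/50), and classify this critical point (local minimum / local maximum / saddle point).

∇F = (10u + 4v + 2w + 1, 4u + 10v + 6w, 2u + 6v + 6w + 2); substituting (-4/25, 29/50, -43/50) gives ∇F = (0, 0, 0), so (-4/25, 29/50, -43/50) is indeed a critical point.
The Hessian is constant: H = [[10, 4, 2], [4, 10, 6], [2, 6, 6]].
Leading principal minors: Δ₁ = 10, Δ₂ = 84, Δ₃ = 200.
All leading minors are positive, so H is positive definite: a local minimum.

local minimum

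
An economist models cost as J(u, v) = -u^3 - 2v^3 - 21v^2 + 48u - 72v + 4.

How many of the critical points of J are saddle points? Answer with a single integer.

J separates as a function of u plus a function of v, so ∇J=0 decouples.
∂J/∂u = -3(u - 4)(u + 4) = 0 at u ∈ {-4, 4}; ∂J/∂v = -6(v + 3)(v + 4) = 0 at v ∈ {-4, -3}.
The Hessian is diagonal: diag(J_uu, J_vv). Second derivatives: J_uu(-4)=24, J_uu(4)=-24; J_vv(-4)=6, J_vv(-3)=-6.
Saddle points occur where the two diagonal entries have opposite signs: (-4, -3), (4, -4). Count: 2.

2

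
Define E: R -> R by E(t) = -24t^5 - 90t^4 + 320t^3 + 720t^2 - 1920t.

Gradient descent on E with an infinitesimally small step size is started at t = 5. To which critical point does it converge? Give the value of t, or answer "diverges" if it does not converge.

diverges

E'(t) = -120(t - 2)(t - 1)(t + 2)(t + 4), so E'(5) = -90720.
Gradient descent moves in the -E' direction, i.e. t is increasing.
There is no critical point above t=5, and E' keeps the same sign, so the iterate runs off to +∞.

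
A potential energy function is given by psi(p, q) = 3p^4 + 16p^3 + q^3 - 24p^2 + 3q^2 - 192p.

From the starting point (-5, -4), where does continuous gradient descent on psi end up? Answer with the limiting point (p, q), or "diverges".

psi is separable, so gradient descent decouples: p follows -∂psi/∂p, q follows -∂psi/∂q.
∂psi/∂p = 12(p - 2)(p + 2)(p + 4); at p=-5 this is -252, so p increases.
∂psi/∂q = 3q(q + 2); at q=-4 this is 24, so q decreases.
The q-coordinate has no critical point in that direction and runs off to infinity.

diverges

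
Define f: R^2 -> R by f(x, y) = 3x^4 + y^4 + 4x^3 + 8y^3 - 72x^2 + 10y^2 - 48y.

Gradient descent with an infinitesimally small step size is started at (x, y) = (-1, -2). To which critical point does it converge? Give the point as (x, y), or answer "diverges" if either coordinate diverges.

(-4, 1)

f is separable, so gradient descent decouples: x follows -∂f/∂x, y follows -∂f/∂y.
∂f/∂x = 12x(x - 3)(x + 4); at x=-1 this is 144, so x decreases.
∂f/∂y = 4(y - 1)(y + 3)(y + 4); at y=-2 this is -24, so y increases.
x converges to its nearest critical value -4 (a local min of the x-part); y converges to 1. The iterate converges to (-4, 1).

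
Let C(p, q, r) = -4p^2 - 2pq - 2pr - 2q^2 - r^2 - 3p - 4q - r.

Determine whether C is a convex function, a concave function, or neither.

C is quadratic, so its Hessian is the constant matrix H = [[-8, -2, -2], [-2, -4, 0], [-2, 0, -2]].
Leading principal minors: -8, 28, -40.
Signs alternate −, +, − ⇒ H ≺ 0 ⇒ concave.

concave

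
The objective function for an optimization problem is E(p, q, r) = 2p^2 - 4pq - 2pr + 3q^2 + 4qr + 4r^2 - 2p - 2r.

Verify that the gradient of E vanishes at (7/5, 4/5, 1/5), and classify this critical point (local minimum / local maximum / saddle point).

local minimum

∇E = (4p - 4q - 2r - 2, -4p + 6q + 4r, -2p + 4q + 8r - 2); substituting (7/5, 4/5, 1/5) gives ∇E = (0, 0, 0), so (7/5, 4/5, 1/5) is indeed a critical point.
The Hessian is constant: H = [[4, -4, -2], [-4, 6, 4], [-2, 4, 8]].
Leading principal minors: Δ₁ = 4, Δ₂ = 8, Δ₃ = 40.
All leading minors are positive, so H is positive definite: a local minimum.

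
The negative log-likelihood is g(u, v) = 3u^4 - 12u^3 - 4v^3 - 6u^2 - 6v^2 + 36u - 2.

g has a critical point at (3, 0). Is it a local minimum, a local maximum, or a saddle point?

saddle point

The mixed partial ∂²g/∂u∂v is 0, so the Hessian at any point is diag(g_uu, g_vv) = diag(12(3u^2 - 6u - 1), -12(2v + 1)).
At (3, 0): H = diag(96, -12).
The eigenvalues have opposite signs, so H is indefinite: a saddle point.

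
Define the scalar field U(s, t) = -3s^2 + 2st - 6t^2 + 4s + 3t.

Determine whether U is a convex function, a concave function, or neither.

concave

U is quadratic, so its Hessian is the constant matrix H = [[-6, 2], [2, -12]].
det(H) = 68, tr(H) = -18.
det(H) > 0 and tr(H) < 0, so H is negative definite everywhere: concave.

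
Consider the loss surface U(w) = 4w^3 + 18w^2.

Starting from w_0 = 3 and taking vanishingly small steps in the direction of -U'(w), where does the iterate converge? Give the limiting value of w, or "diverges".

0

U'(w) = 12w(w + 3), so U'(3) = 216.
Gradient descent moves in the -U' direction, i.e. w is decreasing.
The nearest critical point in that direction is w = 0, where U'' = 36 > 0 (a local minimum). The iterate converges there.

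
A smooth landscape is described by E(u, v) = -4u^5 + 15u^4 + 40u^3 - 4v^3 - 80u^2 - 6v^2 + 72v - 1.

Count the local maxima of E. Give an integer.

E separates as a function of u plus a function of v, so ∇E=0 decouples.
∂E/∂u = -20u(u - 4)(u - 1)(u + 2) = 0 at u ∈ {-2, 0, 1, 4}; ∂E/∂v = -12(v - 2)(v + 3) = 0 at v ∈ {-3, 2}.
The Hessian is diagonal: diag(E_uu, E_vv). Second derivatives: E_uu(-2)=720, E_uu(0)=-160, E_uu(1)=180, E_uu(4)=-1440; E_vv(-3)=60, E_vv(2)=-60.
Local maxima occur where both diagonal entries negative: (0, 2), (4, 2). Count: 2.

2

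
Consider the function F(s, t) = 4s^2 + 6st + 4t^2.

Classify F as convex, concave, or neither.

F is quadratic, so its Hessian is the constant matrix H = [[8, 6], [6, 8]].
det(H) = 28, tr(H) = 16.
det(H) > 0 and tr(H) > 0, so H is positive definite everywhere: convex.

convex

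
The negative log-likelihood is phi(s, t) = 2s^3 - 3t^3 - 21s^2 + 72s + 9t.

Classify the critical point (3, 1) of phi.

local maximum

The mixed partial ∂²phi/∂s∂t is 0, so the Hessian at any point is diag(phi_ss, phi_tt) = diag(6(2s - 7), -18t).
At (3, 1): H = diag(-6, -18).
Both eigenvalues are negative, so H is negative definite: a local maximum.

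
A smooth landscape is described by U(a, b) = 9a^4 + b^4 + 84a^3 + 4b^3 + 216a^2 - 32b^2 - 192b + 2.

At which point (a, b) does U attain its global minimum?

U(a,b) separates as P(a) + Q(b) + 2, so its minimum is min P + min Q + 2.
P'(a) = 36a(a + 3)(a + 4) vanishes at a ∈ {-4, -3, 0}; Q'(b) = 4(b - 4)(b + 3)(b + 4) vanishes at b ∈ {-4, -3, 4}.
Local minima of P (where P''>0): P(-4)=384, P(0)=0. Local minima of Q: Q(-4)=256, Q(4)=-768.
So the global minimum of U is P(0) + Q(4) + 2 = 0 − 768 + 2 = -766, attained at (0, 4).

(0, 4)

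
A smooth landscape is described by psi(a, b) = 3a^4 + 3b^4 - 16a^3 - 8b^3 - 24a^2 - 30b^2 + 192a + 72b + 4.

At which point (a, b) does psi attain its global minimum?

(-2, -2)

psi(a,b) separates as P(a) + Q(b) + 4, so its minimum is min P + min Q + 4.
P'(a) = 12(a - 4)(a - 2)(a + 2) vanishes at a ∈ {-2, 2, 4}; Q'(b) = 12(b - 3)(b - 1)(b + 2) vanishes at b ∈ {-2, 1, 3}.
Local minima of P (where P''>0): P(-2)=-304, P(4)=128. Local minima of Q: Q(-2)=-152, Q(3)=-27.
So the global minimum of psi is P(-2) + Q(-2) + 4 = -304 − 152 + 4 = -452, attained at (-2, -2).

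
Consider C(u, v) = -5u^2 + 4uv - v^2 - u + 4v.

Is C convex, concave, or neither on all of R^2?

C is quadratic, so its Hessian is the constant matrix H = [[-10, 4], [4, -2]].
det(H) = 4, tr(H) = -12.
det(H) > 0 and tr(H) < 0, so H is negative definite everywhere: concave.

concave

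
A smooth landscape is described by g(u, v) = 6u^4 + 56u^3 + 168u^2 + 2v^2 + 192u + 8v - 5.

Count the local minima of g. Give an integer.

g separates as a function of u plus a function of v, so ∇g=0 decouples.
∂g/∂u = 24(u + 1)(u + 2)(u + 4) = 0 at u ∈ {-4, -2, -1}; ∂g/∂v = 4(v + 2) = 0 at v ∈ {-2}.
The Hessian is diagonal: diag(g_uu, g_vv). Second derivatives: g_uu(-4)=144, g_uu(-2)=-48, g_uu(-1)=72; g_vv(-2)=4.
Local minima occur where both diagonal entries positive: (-4, -2), (-1, -2). Count: 2.

2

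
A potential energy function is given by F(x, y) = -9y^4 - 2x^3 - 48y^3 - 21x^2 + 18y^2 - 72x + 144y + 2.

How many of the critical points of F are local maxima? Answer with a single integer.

2

F separates as a function of x plus a function of y, so ∇F=0 decouples.
∂F/∂x = -6(x + 3)(x + 4) = 0 at x ∈ {-4, -3}; ∂F/∂y = -36(y - 1)(y + 1)(y + 4) = 0 at y ∈ {-4, -1, 1}.
The Hessian is diagonal: diag(F_xx, F_yy). Second derivatives: F_xx(-4)=6, F_xx(-3)=-6; F_yy(-4)=-540, F_yy(-1)=216, F_yy(1)=-360.
Local maxima occur where both diagonal entries negative: (-3, -4), (-3, 1). Count: 2.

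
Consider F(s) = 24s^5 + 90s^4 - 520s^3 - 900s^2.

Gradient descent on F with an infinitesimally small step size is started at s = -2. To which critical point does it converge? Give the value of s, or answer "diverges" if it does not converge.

-1

F'(s) = 120s(s - 3)(s + 1)(s + 5), so F'(-2) = -3600.
Gradient descent moves in the -F' direction, i.e. s is increasing.
The nearest critical point in that direction is s = -1, where F'' = 1920 > 0 (a local minimum). The iterate converges there.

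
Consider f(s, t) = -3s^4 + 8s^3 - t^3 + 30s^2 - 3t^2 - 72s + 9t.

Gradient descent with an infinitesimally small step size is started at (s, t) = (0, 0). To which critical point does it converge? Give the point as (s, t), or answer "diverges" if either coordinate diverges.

f is separable, so gradient descent decouples: s follows -∂f/∂s, t follows -∂f/∂t.
∂f/∂s = -12(s - 3)(s - 1)(s + 2); at s=0 this is -72, so s increases.
∂f/∂t = -3(t - 1)(t + 3); at t=0 this is 9, so t decreases.
s converges to its nearest critical value 1 (a local min of the s-part); t converges to -3. The iterate converges to (1, -3).

(1, -3)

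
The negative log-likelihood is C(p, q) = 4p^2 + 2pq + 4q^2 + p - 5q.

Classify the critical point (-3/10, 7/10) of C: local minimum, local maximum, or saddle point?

The Hessian of C is constant: H = [[8, 2], [2, 8]].
det(H) = 8·8 − 2² = 60.
det(H) > 0 and tr(H) = 16 > 0, so H is positive definite and the point is a local minimum.

local minimum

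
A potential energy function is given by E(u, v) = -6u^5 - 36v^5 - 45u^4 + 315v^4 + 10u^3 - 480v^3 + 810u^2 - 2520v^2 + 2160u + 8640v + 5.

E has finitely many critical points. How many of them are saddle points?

8

E separates as a function of u plus a function of v, so ∇E=0 decouples.
∂E/∂u = -30(u - 3)(u + 2)(u + 3)(u + 4) = 0 at u ∈ {-4, -3, -2, 3}; ∂E/∂v = -180(v - 4)(v - 3)(v - 2)(v + 2) = 0 at v ∈ {-2, 2, 3, 4}.
The Hessian is diagonal: diag(E_uu, E_vv). Second derivatives: E_uu(-4)=420, E_uu(-3)=-180, E_uu(-2)=300, E_uu(3)=-6300; E_vv(-2)=21600, E_vv(2)=-1440, E_vv(3)=900, E_vv(4)=-2160.
Saddle points occur where the two diagonal entries have opposite signs: (-4, 2), (-4, 4), (-3, -2), (-3, 3), (-2, 2), (-2, 4), (3, -2), (3, 3). Count: 8.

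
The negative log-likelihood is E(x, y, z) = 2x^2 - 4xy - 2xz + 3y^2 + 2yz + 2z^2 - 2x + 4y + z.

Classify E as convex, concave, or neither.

E is quadratic, so its Hessian is the constant matrix H = [[4, -4, -2], [-4, 6, 2], [-2, 2, 4]].
Leading principal minors: 4, 8, 24.
All positive ⇒ H ≻ 0 ⇒ convex.

convex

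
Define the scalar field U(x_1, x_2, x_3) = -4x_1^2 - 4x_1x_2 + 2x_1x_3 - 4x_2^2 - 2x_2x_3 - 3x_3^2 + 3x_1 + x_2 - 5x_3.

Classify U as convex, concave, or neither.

U is quadratic, so its Hessian is the constant matrix H = [[-8, -4, 2], [-4, -8, -2], [2, -2, -6]].
Leading principal minors: -8, 48, -192.
Signs alternate −, +, − ⇒ H ≺ 0 ⇒ concave.

concave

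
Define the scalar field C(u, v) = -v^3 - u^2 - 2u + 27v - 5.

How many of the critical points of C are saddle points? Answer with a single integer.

C separates as a function of u plus a function of v, so ∇C=0 decouples.
∂C/∂u = -2(u + 1) = 0 at u ∈ {-1}; ∂C/∂v = -3(v - 3)(v + 3) = 0 at v ∈ {-3, 3}.
The Hessian is diagonal: diag(C_uu, C_vv). Second derivatives: C_uu(-1)=-2; C_vv(-3)=18, C_vv(3)=-18.
Saddle points occur where the two diagonal entries have opposite signs: (-1, -3). Count: 1.

1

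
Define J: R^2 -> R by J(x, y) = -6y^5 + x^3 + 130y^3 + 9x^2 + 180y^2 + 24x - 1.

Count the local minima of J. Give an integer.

2

J separates as a function of x plus a function of y, so ∇J=0 decouples.
∂J/∂x = 3(x + 2)(x + 4) = 0 at x ∈ {-4, -2}; ∂J/∂y = -30y(y - 4)(y + 1)(y + 3) = 0 at y ∈ {-3, -1, 0, 4}.
The Hessian is diagonal: diag(J_xx, J_yy). Second derivatives: J_xx(-4)=-6, J_xx(-2)=6; J_yy(-3)=1260, J_yy(-1)=-300, J_yy(0)=360, J_yy(4)=-4200.
Local minima occur where both diagonal entries positive: (-2, -3), (-2, 0). Count: 2.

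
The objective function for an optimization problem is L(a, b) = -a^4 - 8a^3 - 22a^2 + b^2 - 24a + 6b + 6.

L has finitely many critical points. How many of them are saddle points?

L separates as a function of a plus a function of b, so ∇L=0 decouples.
∂L/∂a = -4(a + 1)(a + 2)(a + 3) = 0 at a ∈ {-3, -2, -1}; ∂L/∂b = 2(b + 3) = 0 at b ∈ {-3}.
The Hessian is diagonal: diag(L_aa, L_bb). Second derivatives: L_aa(-3)=-8, L_aa(-2)=4, L_aa(-1)=-8; L_bb(-3)=2.
Saddle points occur where the two diagonal entries have opposite signs: (-3, -3), (-1, -3). Count: 2.

2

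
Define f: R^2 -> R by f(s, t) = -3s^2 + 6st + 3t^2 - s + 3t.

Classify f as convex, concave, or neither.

neither

f is quadratic, so its Hessian is the constant matrix H = [[-6, 6], [6, 6]].
det(H) = -72, tr(H) = 0.
det(H) < 0, so H is indefinite: neither convex nor concave.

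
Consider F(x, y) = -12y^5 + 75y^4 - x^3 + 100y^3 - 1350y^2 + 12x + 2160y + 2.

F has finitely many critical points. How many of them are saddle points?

F separates as a function of x plus a function of y, so ∇F=0 decouples.
∂F/∂x = -3(x - 2)(x + 2) = 0 at x ∈ {-2, 2}; ∂F/∂y = -60(y - 4)(y - 3)(y - 1)(y + 3) = 0 at y ∈ {-3, 1, 3, 4}.
The Hessian is diagonal: diag(F_xx, F_yy). Second derivatives: F_xx(-2)=12, F_xx(2)=-12; F_yy(-3)=10080, F_yy(1)=-1440, F_yy(3)=720, F_yy(4)=-1260.
Saddle points occur where the two diagonal entries have opposite signs: (-2, 1), (-2, 4), (2, -3), (2, 3). Count: 4.

4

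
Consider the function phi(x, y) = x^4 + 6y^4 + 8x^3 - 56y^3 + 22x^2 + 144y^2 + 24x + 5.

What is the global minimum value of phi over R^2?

phi(x,y) separates as P(x) + Q(y) + 5, so its minimum is min P + min Q + 5.
P'(x) = 4(x + 1)(x + 2)(x + 3) vanishes at x ∈ {-3, -2, -1}; Q'(y) = 24y(y - 4)(y - 3) vanishes at y ∈ {0, 3, 4}.
Local minima of P (where P''>0): P(-3)=-9, P(-1)=-9. Local minima of Q: Q(0)=0, Q(4)=256.
So the global minimum of phi is P(-3) + Q(0) + 5 = -9 + 0 + 5 = -4, attained at (-3, 0).

-4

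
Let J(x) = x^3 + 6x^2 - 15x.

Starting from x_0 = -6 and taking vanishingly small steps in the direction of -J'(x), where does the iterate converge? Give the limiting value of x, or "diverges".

diverges

J'(x) = 3(x - 1)(x + 5), so J'(-6) = 21.
Gradient descent moves in the -J' direction, i.e. x is decreasing.
There is no critical point below x=-6, and J' keeps the same sign, so the iterate runs off to −∞.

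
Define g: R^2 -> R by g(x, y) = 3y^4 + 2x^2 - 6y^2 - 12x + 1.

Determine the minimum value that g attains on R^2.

g(x,y) separates as P(x) + Q(y) + 1, so its minimum is min P + min Q + 1.
P'(x) = 4x - 12 vanishes at x ∈ {3}; Q'(y) = 12y(y - 1)(y + 1) vanishes at y ∈ {-1, 0, 1}.
Local minima of P (where P''>0): P(3)=-18. Local minima of Q: Q(-1)=-3, Q(1)=-3.
So the global minimum of g is P(3) + Q(-1) + 1 = -18 − 3 + 1 = -20, attained at (3, -1).

-20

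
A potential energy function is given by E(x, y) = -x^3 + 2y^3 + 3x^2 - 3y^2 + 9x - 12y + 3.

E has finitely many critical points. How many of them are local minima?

E separates as a function of x plus a function of y, so ∇E=0 decouples.
∂E/∂x = -3(x - 3)(x + 1) = 0 at x ∈ {-1, 3}; ∂E/∂y = 6(y - 2)(y + 1) = 0 at y ∈ {-1, 2}.
The Hessian is diagonal: diag(E_xx, E_yy). Second derivatives: E_xx(-1)=12, E_xx(3)=-12; E_yy(-1)=-18, E_yy(2)=18.
Local minima occur where both diagonal entries positive: (-1, 2). Count: 1.

1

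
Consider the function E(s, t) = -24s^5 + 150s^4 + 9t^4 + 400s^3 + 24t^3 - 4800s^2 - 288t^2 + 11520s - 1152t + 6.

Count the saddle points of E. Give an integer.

E separates as a function of s plus a function of t, so ∇E=0 decouples.
∂E/∂s = -120(s - 4)(s - 3)(s - 2)(s + 4) = 0 at s ∈ {-4, 2, 3, 4}; ∂E/∂t = 36(t - 4)(t + 2)(t + 4) = 0 at t ∈ {-4, -2, 4}.
The Hessian is diagonal: diag(E_ss, E_tt). Second derivatives: E_ss(-4)=40320, E_ss(2)=-1440, E_ss(3)=840, E_ss(4)=-1920; E_tt(-4)=576, E_tt(-2)=-432, E_tt(4)=1728.
Saddle points occur where the two diagonal entries have opposite signs: (-4, -2), (2, -4), (2, 4), (3, -2), (4, -4), (4, 4). Count: 6.

6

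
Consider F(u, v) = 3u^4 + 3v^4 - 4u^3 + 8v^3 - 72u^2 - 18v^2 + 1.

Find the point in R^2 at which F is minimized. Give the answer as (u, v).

F(u,v) separates as P(u) + Q(v) + 1, so its minimum is min P + min Q + 1.
P'(u) = 12u(u - 4)(u + 3) vanishes at u ∈ {-3, 0, 4}; Q'(v) = 12v(v - 1)(v + 3) vanishes at v ∈ {-3, 0, 1}.
Local minima of P (where P''>0): P(-3)=-297, P(4)=-640. Local minima of Q: Q(-3)=-135, Q(1)=-7.
So the global minimum of F is P(4) + Q(-3) + 1 = -640 − 135 + 1 = -774, attained at (4, -3).

(4, -3)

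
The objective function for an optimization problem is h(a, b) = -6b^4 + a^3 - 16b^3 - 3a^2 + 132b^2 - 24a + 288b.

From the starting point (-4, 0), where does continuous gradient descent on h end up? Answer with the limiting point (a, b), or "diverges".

h is separable, so gradient descent decouples: a follows -∂h/∂a, b follows -∂h/∂b.
∂h/∂a = 3(a - 4)(a + 2); at a=-4 this is 48, so a decreases.
∂h/∂b = -24(b - 3)(b + 1)(b + 4); at b=0 this is 288, so b decreases.
The a-coordinate has no critical point in that direction and runs off to infinity.

diverges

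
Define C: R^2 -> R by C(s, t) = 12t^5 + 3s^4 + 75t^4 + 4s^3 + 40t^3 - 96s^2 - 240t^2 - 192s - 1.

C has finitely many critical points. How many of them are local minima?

4

C separates as a function of s plus a function of t, so ∇C=0 decouples.
∂C/∂s = 12(s - 4)(s + 1)(s + 4) = 0 at s ∈ {-4, -1, 4}; ∂C/∂t = 60t(t - 1)(t + 2)(t + 4) = 0 at t ∈ {-4, -2, 0, 1}.
The Hessian is diagonal: diag(C_ss, C_tt). Second derivatives: C_ss(-4)=288, C_ss(-1)=-180, C_ss(4)=480; C_tt(-4)=-2400, C_tt(-2)=720, C_tt(0)=-480, C_tt(1)=900.
Local minima occur where both diagonal entries positive: (-4, -2), (-4, 1), (4, -2), (4, 1). Count: 4.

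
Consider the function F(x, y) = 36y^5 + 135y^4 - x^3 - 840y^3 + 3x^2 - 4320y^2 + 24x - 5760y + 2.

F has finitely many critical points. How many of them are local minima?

F separates as a function of x plus a function of y, so ∇F=0 decouples.
∂F/∂x = -3(x - 4)(x + 2) = 0 at x ∈ {-2, 4}; ∂F/∂y = 180(y - 4)(y + 1)(y + 2)(y + 4) = 0 at y ∈ {-4, -2, -1, 4}.
The Hessian is diagonal: diag(F_xx, F_yy). Second derivatives: F_xx(-2)=18, F_xx(4)=-18; F_yy(-4)=-8640, F_yy(-2)=2160, F_yy(-1)=-2700, F_yy(4)=43200.
Local minima occur where both diagonal entries positive: (-2, -2), (-2, 4). Count: 2.

2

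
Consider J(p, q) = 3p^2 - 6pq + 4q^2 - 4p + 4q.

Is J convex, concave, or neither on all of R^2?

J is quadratic, so its Hessian is the constant matrix H = [[6, -6], [-6, 8]].
det(H) = 12, tr(H) = 14.
det(H) > 0 and tr(H) > 0, so H is positive definite everywhere: convex.

convex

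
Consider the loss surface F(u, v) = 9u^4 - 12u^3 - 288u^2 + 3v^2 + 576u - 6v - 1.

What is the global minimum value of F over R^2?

F(u,v) separates as P(u) + Q(v) − 1, so its minimum is min P + min Q − 1.
P'(u) = 36(u - 4)(u - 1)(u + 4) vanishes at u ∈ {-4, 1, 4}; Q'(v) = 6v - 6 vanishes at v ∈ {1}.
Local minima of P (where P''>0): P(-4)=-3840, P(4)=-768. Local minima of Q: Q(1)=-3.
So the global minimum of F is P(-4) + Q(1) − 1 = -3840 − 3 − 1 = -3844, attained at (-4, 1).

-3844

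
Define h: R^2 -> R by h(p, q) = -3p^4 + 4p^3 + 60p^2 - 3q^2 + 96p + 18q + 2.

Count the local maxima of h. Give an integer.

h separates as a function of p plus a function of q, so ∇h=0 decouples.
∂h/∂p = -12(p - 4)(p + 1)(p + 2) = 0 at p ∈ {-2, -1, 4}; ∂h/∂q = -6(q - 3) = 0 at q ∈ {3}.
The Hessian is diagonal: diag(h_pp, h_qq). Second derivatives: h_pp(-2)=-72, h_pp(-1)=60, h_pp(4)=-360; h_qq(3)=-6.
Local maxima occur where both diagonal entries negative: (-2, 3), (4, 3). Count: 2.

2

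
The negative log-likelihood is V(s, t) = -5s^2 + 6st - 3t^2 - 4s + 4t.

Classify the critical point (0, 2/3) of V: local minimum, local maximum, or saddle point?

local maximum

The Hessian of V is constant: H = [[-10, 6], [6, -6]].
det(H) = (-10)·(-6) − 6² = 24.
det(H) > 0 and tr(H) = -16 < 0, so H is negative definite and the point is a local maximum.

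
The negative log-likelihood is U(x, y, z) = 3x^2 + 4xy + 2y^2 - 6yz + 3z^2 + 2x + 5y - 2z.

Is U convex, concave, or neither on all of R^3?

U is quadratic, so its Hessian is the constant matrix H = [[6, 4, 0], [4, 4, -6], [0, -6, 6]].
Leading principal minors: 6, 8, -168.
Neither pattern holds ⇒ H is indefinite ⇒ neither convex nor concave.

neither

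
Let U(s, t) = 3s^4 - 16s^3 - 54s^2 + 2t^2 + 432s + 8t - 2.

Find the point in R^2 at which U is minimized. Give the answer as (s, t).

(-3, -2)

U(s,t) separates as P(s) + Q(t) − 2, so its minimum is min P + min Q − 2.
P'(s) = 12(s - 4)(s - 3)(s + 3) vanishes at s ∈ {-3, 3, 4}; Q'(t) = 4(t + 2) vanishes at t ∈ {-2}.
Local minima of P (where P''>0): P(-3)=-1107, P(4)=608. Local minima of Q: Q(-2)=-8.
So the global minimum of U is P(-3) + Q(-2) − 2 = -1107 − 8 − 2 = -1117, attained at (-3, -2).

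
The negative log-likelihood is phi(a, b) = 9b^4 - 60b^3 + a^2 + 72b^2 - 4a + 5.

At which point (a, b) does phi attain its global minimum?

(2, 4)

phi(a,b) separates as P(a) + Q(b) + 5, so its minimum is min P + min Q + 5.
P'(a) = 2a - 4 vanishes at a ∈ {2}; Q'(b) = 36b(b - 4)(b - 1) vanishes at b ∈ {0, 1, 4}.
Local minima of P (where P''>0): P(2)=-4. Local minima of Q: Q(0)=0, Q(4)=-384.
So the global minimum of phi is P(2) + Q(4) + 5 = -4 − 384 + 5 = -383, attained at (2, 4).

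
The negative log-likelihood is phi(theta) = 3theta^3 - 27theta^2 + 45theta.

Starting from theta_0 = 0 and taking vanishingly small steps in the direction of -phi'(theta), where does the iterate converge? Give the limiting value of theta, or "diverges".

phi'(theta) = 9(theta - 5)(theta - 1), so phi'(0) = 45.
Gradient descent moves in the -phi' direction, i.e. theta is decreasing.
There is no critical point below theta=0, and phi' keeps the same sign, so the iterate runs off to −∞.

diverges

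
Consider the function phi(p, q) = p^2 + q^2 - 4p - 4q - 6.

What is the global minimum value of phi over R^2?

phi(p,q) separates as A(p) + B(q) − 6, so its minimum is min A + min B − 6.
A'(p) = 2p - 4 vanishes at p ∈ {2}; B'(q) = 2q - 4 vanishes at q ∈ {2}.
Local minima of A (where A''>0): A(2)=-4. Local minima of B: B(2)=-4.
So the global minimum of phi is A(2) + B(2) − 6 = -4 − 4 − 6 = -14, attained at (2, 2).

-14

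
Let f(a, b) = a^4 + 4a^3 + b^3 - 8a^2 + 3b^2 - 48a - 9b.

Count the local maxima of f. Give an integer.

1

f separates as a function of a plus a function of b, so ∇f=0 decouples.
∂f/∂a = 4(a - 2)(a + 2)(a + 3) = 0 at a ∈ {-3, -2, 2}; ∂f/∂b = 3(b - 1)(b + 3) = 0 at b ∈ {-3, 1}.
The Hessian is diagonal: diag(f_aa, f_bb). Second derivatives: f_aa(-3)=20, f_aa(-2)=-16, f_aa(2)=80; f_bb(-3)=-12, f_bb(1)=12.
Local maxima occur where both diagonal entries negative: (-2, -3). Count: 1.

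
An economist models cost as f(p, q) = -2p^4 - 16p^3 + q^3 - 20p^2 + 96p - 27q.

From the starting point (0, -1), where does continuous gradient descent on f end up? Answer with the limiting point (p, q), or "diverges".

(-3, 3)

f is separable, so gradient descent decouples: p follows -∂f/∂p, q follows -∂f/∂q.
∂f/∂p = -8(p - 1)(p + 3)(p + 4); at p=0 this is 96, so p decreases.
∂f/∂q = 3(q - 3)(q + 3); at q=-1 this is -24, so q increases.
p converges to its nearest critical value -3 (a local min of the p-part); q converges to 3. The iterate converges to (-3, 3).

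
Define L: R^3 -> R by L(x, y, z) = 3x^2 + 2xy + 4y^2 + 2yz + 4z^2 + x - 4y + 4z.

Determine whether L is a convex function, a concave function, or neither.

convex

L is quadratic, so its Hessian is the constant matrix H = [[6, 2, 0], [2, 8, 2], [0, 2, 8]].
Leading principal minors: 6, 44, 328.
All positive ⇒ H ≻ 0 ⇒ convex.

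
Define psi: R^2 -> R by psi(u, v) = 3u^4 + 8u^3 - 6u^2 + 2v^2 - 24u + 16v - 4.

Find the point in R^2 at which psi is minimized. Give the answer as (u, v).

(1, -4)

psi(u,v) separates as P(u) + Q(v) − 4, so its minimum is min P + min Q − 4.
P'(u) = 12(u - 1)(u + 1)(u + 2) vanishes at u ∈ {-2, -1, 1}; Q'(v) = 4v + 16 vanishes at v ∈ {-4}.
Local minima of P (where P''>0): P(-2)=8, P(1)=-19. Local minima of Q: Q(-4)=-32.
So the global minimum of psi is P(1) + Q(-4) − 4 = -19 − 32 − 4 = -55, attained at (1, -4).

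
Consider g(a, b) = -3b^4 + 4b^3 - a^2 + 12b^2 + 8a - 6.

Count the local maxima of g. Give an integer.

2

g separates as a function of a plus a function of b, so ∇g=0 decouples.
∂g/∂a = -2(a - 4) = 0 at a ∈ {4}; ∂g/∂b = -12b(b - 2)(b + 1) = 0 at b ∈ {-1, 0, 2}.
The Hessian is diagonal: diag(g_aa, g_bb). Second derivatives: g_aa(4)=-2; g_bb(-1)=-36, g_bb(0)=24, g_bb(2)=-72.
Local maxima occur where both diagonal entries negative: (4, -1), (4, 2). Count: 2.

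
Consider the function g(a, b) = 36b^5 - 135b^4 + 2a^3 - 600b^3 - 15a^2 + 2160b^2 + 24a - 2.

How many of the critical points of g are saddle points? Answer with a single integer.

g separates as a function of a plus a function of b, so ∇g=0 decouples.
∂g/∂a = 6(a - 4)(a - 1) = 0 at a ∈ {1, 4}; ∂g/∂b = 180b(b - 4)(b - 2)(b + 3) = 0 at b ∈ {-3, 0, 2, 4}.
The Hessian is diagonal: diag(g_aa, g_bb). Second derivatives: g_aa(1)=-18, g_aa(4)=18; g_bb(-3)=-18900, g_bb(0)=4320, g_bb(2)=-3600, g_bb(4)=10080.
Saddle points occur where the two diagonal entries have opposite signs: (1, 0), (1, 4), (4, -3), (4, 2). Count: 4.

4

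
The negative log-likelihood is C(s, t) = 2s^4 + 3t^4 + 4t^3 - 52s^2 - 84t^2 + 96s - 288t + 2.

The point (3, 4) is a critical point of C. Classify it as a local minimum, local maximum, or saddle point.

The mixed partial ∂²C/∂s∂t is 0, so the Hessian at any point is diag(C_ss, C_tt) = diag(8(3s^2 - 13), 12(3t^2 + 2t - 14)).
At (3, 4): H = diag(112, 504).
Both eigenvalues are positive, so H is positive definite: a local minimum.

local minimum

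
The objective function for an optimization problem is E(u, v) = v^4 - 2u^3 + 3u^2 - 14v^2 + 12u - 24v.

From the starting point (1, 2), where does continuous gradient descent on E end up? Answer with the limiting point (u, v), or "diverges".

E is separable, so gradient descent decouples: u follows -∂E/∂u, v follows -∂E/∂v.
∂E/∂u = -6(u - 2)(u + 1); at u=1 this is 12, so u decreases.
∂E/∂v = 4(v - 3)(v + 1)(v + 2); at v=2 this is -48, so v increases.
u converges to its nearest critical value -1 (a local min of the u-part); v converges to 3. The iterate converges to (-1, 3).

(-1, 3)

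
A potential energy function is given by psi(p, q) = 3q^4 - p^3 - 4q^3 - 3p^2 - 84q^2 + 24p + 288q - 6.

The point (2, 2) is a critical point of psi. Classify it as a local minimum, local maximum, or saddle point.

The mixed partial ∂²psi/∂p∂q is 0, so the Hessian at any point is diag(psi_pp, psi_qq) = diag(-6(p + 1), 12(3q^2 - 2q - 14)).
At (2, 2): H = diag(-18, -72).
Both eigenvalues are negative, so H is negative definite: a local maximum.

local maximum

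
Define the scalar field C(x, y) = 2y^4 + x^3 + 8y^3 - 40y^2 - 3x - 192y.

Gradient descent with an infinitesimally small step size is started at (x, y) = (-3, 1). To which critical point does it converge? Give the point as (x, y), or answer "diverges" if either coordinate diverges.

C is separable, so gradient descent decouples: x follows -∂C/∂x, y follows -∂C/∂y.
∂C/∂x = 3(x - 1)(x + 1); at x=-3 this is 24, so x decreases.
∂C/∂y = 8(y - 3)(y + 2)(y + 4); at y=1 this is -240, so y increases.
The x-coordinate has no critical point in that direction and runs off to infinity.

diverges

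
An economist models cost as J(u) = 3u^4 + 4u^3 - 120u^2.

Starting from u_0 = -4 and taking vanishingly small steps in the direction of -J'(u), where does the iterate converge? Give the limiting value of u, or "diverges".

-5

J'(u) = 12u(u - 4)(u + 5), so J'(-4) = 384.
Gradient descent moves in the -J' direction, i.e. u is decreasing.
The nearest critical point in that direction is u = -5, where J'' = 540 > 0 (a local minimum). The iterate converges there.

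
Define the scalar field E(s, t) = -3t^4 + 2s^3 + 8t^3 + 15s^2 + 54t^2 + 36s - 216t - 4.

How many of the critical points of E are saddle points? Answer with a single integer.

E separates as a function of s plus a function of t, so ∇E=0 decouples.
∂E/∂s = 6(s + 2)(s + 3) = 0 at s ∈ {-3, -2}; ∂E/∂t = -12(t - 3)(t - 2)(t + 3) = 0 at t ∈ {-3, 2, 3}.
The Hessian is diagonal: diag(E_ss, E_tt). Second derivatives: E_ss(-3)=-6, E_ss(-2)=6; E_tt(-3)=-360, E_tt(2)=60, E_tt(3)=-72.
Saddle points occur where the two diagonal entries have opposite signs: (-3, 2), (-2, -3), (-2, 3). Count: 3.

3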